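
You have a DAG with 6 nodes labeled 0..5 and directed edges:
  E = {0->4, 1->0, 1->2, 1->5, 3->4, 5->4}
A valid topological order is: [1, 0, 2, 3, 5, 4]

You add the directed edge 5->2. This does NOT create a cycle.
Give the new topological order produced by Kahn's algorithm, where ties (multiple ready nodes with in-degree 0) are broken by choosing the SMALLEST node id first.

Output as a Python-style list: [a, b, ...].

Answer: [1, 0, 3, 5, 2, 4]

Derivation:
Old toposort: [1, 0, 2, 3, 5, 4]
Added edge: 5->2
Position of 5 (4) > position of 2 (2). Must reorder: 5 must now come before 2.
Run Kahn's algorithm (break ties by smallest node id):
  initial in-degrees: [1, 0, 2, 0, 3, 1]
  ready (indeg=0): [1, 3]
  pop 1: indeg[0]->0; indeg[2]->1; indeg[5]->0 | ready=[0, 3, 5] | order so far=[1]
  pop 0: indeg[4]->2 | ready=[3, 5] | order so far=[1, 0]
  pop 3: indeg[4]->1 | ready=[5] | order so far=[1, 0, 3]
  pop 5: indeg[2]->0; indeg[4]->0 | ready=[2, 4] | order so far=[1, 0, 3, 5]
  pop 2: no out-edges | ready=[4] | order so far=[1, 0, 3, 5, 2]
  pop 4: no out-edges | ready=[] | order so far=[1, 0, 3, 5, 2, 4]
  Result: [1, 0, 3, 5, 2, 4]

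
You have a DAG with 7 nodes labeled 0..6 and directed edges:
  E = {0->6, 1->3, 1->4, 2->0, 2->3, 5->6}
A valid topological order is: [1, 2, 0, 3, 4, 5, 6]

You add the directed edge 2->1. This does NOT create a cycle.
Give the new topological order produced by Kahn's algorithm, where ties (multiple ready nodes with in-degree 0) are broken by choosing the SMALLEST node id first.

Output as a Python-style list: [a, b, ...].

Old toposort: [1, 2, 0, 3, 4, 5, 6]
Added edge: 2->1
Position of 2 (1) > position of 1 (0). Must reorder: 2 must now come before 1.
Run Kahn's algorithm (break ties by smallest node id):
  initial in-degrees: [1, 1, 0, 2, 1, 0, 2]
  ready (indeg=0): [2, 5]
  pop 2: indeg[0]->0; indeg[1]->0; indeg[3]->1 | ready=[0, 1, 5] | order so far=[2]
  pop 0: indeg[6]->1 | ready=[1, 5] | order so far=[2, 0]
  pop 1: indeg[3]->0; indeg[4]->0 | ready=[3, 4, 5] | order so far=[2, 0, 1]
  pop 3: no out-edges | ready=[4, 5] | order so far=[2, 0, 1, 3]
  pop 4: no out-edges | ready=[5] | order so far=[2, 0, 1, 3, 4]
  pop 5: indeg[6]->0 | ready=[6] | order so far=[2, 0, 1, 3, 4, 5]
  pop 6: no out-edges | ready=[] | order so far=[2, 0, 1, 3, 4, 5, 6]
  Result: [2, 0, 1, 3, 4, 5, 6]

Answer: [2, 0, 1, 3, 4, 5, 6]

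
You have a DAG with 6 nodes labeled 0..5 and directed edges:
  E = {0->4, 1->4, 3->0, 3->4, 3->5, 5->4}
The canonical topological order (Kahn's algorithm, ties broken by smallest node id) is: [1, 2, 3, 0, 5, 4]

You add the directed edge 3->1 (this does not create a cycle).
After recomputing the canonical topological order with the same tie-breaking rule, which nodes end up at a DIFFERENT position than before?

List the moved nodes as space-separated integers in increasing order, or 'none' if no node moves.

Answer: 0 1 2 3

Derivation:
Old toposort: [1, 2, 3, 0, 5, 4]
Added edge 3->1
Recompute Kahn (smallest-id tiebreak):
  initial in-degrees: [1, 1, 0, 0, 4, 1]
  ready (indeg=0): [2, 3]
  pop 2: no out-edges | ready=[3] | order so far=[2]
  pop 3: indeg[0]->0; indeg[1]->0; indeg[4]->3; indeg[5]->0 | ready=[0, 1, 5] | order so far=[2, 3]
  pop 0: indeg[4]->2 | ready=[1, 5] | order so far=[2, 3, 0]
  pop 1: indeg[4]->1 | ready=[5] | order so far=[2, 3, 0, 1]
  pop 5: indeg[4]->0 | ready=[4] | order so far=[2, 3, 0, 1, 5]
  pop 4: no out-edges | ready=[] | order so far=[2, 3, 0, 1, 5, 4]
New canonical toposort: [2, 3, 0, 1, 5, 4]
Compare positions:
  Node 0: index 3 -> 2 (moved)
  Node 1: index 0 -> 3 (moved)
  Node 2: index 1 -> 0 (moved)
  Node 3: index 2 -> 1 (moved)
  Node 4: index 5 -> 5 (same)
  Node 5: index 4 -> 4 (same)
Nodes that changed position: 0 1 2 3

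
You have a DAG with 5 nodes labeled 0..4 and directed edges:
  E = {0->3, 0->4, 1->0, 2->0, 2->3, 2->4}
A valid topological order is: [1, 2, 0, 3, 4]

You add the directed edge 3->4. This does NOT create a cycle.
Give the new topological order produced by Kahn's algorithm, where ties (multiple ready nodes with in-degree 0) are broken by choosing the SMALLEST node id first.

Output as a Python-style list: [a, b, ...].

Answer: [1, 2, 0, 3, 4]

Derivation:
Old toposort: [1, 2, 0, 3, 4]
Added edge: 3->4
Position of 3 (3) < position of 4 (4). Old order still valid.
Run Kahn's algorithm (break ties by smallest node id):
  initial in-degrees: [2, 0, 0, 2, 3]
  ready (indeg=0): [1, 2]
  pop 1: indeg[0]->1 | ready=[2] | order so far=[1]
  pop 2: indeg[0]->0; indeg[3]->1; indeg[4]->2 | ready=[0] | order so far=[1, 2]
  pop 0: indeg[3]->0; indeg[4]->1 | ready=[3] | order so far=[1, 2, 0]
  pop 3: indeg[4]->0 | ready=[4] | order so far=[1, 2, 0, 3]
  pop 4: no out-edges | ready=[] | order so far=[1, 2, 0, 3, 4]
  Result: [1, 2, 0, 3, 4]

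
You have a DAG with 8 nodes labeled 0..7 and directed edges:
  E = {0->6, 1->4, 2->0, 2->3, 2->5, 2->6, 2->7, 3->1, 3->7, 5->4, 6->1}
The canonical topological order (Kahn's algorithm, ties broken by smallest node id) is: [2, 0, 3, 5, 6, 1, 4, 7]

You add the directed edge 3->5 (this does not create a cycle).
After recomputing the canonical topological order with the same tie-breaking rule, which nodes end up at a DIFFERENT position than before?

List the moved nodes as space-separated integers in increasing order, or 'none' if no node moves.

Old toposort: [2, 0, 3, 5, 6, 1, 4, 7]
Added edge 3->5
Recompute Kahn (smallest-id tiebreak):
  initial in-degrees: [1, 2, 0, 1, 2, 2, 2, 2]
  ready (indeg=0): [2]
  pop 2: indeg[0]->0; indeg[3]->0; indeg[5]->1; indeg[6]->1; indeg[7]->1 | ready=[0, 3] | order so far=[2]
  pop 0: indeg[6]->0 | ready=[3, 6] | order so far=[2, 0]
  pop 3: indeg[1]->1; indeg[5]->0; indeg[7]->0 | ready=[5, 6, 7] | order so far=[2, 0, 3]
  pop 5: indeg[4]->1 | ready=[6, 7] | order so far=[2, 0, 3, 5]
  pop 6: indeg[1]->0 | ready=[1, 7] | order so far=[2, 0, 3, 5, 6]
  pop 1: indeg[4]->0 | ready=[4, 7] | order so far=[2, 0, 3, 5, 6, 1]
  pop 4: no out-edges | ready=[7] | order so far=[2, 0, 3, 5, 6, 1, 4]
  pop 7: no out-edges | ready=[] | order so far=[2, 0, 3, 5, 6, 1, 4, 7]
New canonical toposort: [2, 0, 3, 5, 6, 1, 4, 7]
Compare positions:
  Node 0: index 1 -> 1 (same)
  Node 1: index 5 -> 5 (same)
  Node 2: index 0 -> 0 (same)
  Node 3: index 2 -> 2 (same)
  Node 4: index 6 -> 6 (same)
  Node 5: index 3 -> 3 (same)
  Node 6: index 4 -> 4 (same)
  Node 7: index 7 -> 7 (same)
Nodes that changed position: none

Answer: none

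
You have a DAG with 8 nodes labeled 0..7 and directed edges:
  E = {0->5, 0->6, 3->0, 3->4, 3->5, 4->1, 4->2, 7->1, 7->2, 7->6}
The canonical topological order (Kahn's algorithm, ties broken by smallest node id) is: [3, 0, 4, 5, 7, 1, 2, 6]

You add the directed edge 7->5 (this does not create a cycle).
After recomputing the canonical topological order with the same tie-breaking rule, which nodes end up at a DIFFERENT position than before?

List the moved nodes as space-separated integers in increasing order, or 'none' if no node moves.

Answer: 1 2 5 7

Derivation:
Old toposort: [3, 0, 4, 5, 7, 1, 2, 6]
Added edge 7->5
Recompute Kahn (smallest-id tiebreak):
  initial in-degrees: [1, 2, 2, 0, 1, 3, 2, 0]
  ready (indeg=0): [3, 7]
  pop 3: indeg[0]->0; indeg[4]->0; indeg[5]->2 | ready=[0, 4, 7] | order so far=[3]
  pop 0: indeg[5]->1; indeg[6]->1 | ready=[4, 7] | order so far=[3, 0]
  pop 4: indeg[1]->1; indeg[2]->1 | ready=[7] | order so far=[3, 0, 4]
  pop 7: indeg[1]->0; indeg[2]->0; indeg[5]->0; indeg[6]->0 | ready=[1, 2, 5, 6] | order so far=[3, 0, 4, 7]
  pop 1: no out-edges | ready=[2, 5, 6] | order so far=[3, 0, 4, 7, 1]
  pop 2: no out-edges | ready=[5, 6] | order so far=[3, 0, 4, 7, 1, 2]
  pop 5: no out-edges | ready=[6] | order so far=[3, 0, 4, 7, 1, 2, 5]
  pop 6: no out-edges | ready=[] | order so far=[3, 0, 4, 7, 1, 2, 5, 6]
New canonical toposort: [3, 0, 4, 7, 1, 2, 5, 6]
Compare positions:
  Node 0: index 1 -> 1 (same)
  Node 1: index 5 -> 4 (moved)
  Node 2: index 6 -> 5 (moved)
  Node 3: index 0 -> 0 (same)
  Node 4: index 2 -> 2 (same)
  Node 5: index 3 -> 6 (moved)
  Node 6: index 7 -> 7 (same)
  Node 7: index 4 -> 3 (moved)
Nodes that changed position: 1 2 5 7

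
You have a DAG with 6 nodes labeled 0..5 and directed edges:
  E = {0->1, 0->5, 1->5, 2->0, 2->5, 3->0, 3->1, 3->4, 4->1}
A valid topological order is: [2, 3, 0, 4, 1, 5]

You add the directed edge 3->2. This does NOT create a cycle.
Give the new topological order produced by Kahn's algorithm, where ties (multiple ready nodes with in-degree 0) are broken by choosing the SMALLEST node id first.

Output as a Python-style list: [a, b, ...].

Old toposort: [2, 3, 0, 4, 1, 5]
Added edge: 3->2
Position of 3 (1) > position of 2 (0). Must reorder: 3 must now come before 2.
Run Kahn's algorithm (break ties by smallest node id):
  initial in-degrees: [2, 3, 1, 0, 1, 3]
  ready (indeg=0): [3]
  pop 3: indeg[0]->1; indeg[1]->2; indeg[2]->0; indeg[4]->0 | ready=[2, 4] | order so far=[3]
  pop 2: indeg[0]->0; indeg[5]->2 | ready=[0, 4] | order so far=[3, 2]
  pop 0: indeg[1]->1; indeg[5]->1 | ready=[4] | order so far=[3, 2, 0]
  pop 4: indeg[1]->0 | ready=[1] | order so far=[3, 2, 0, 4]
  pop 1: indeg[5]->0 | ready=[5] | order so far=[3, 2, 0, 4, 1]
  pop 5: no out-edges | ready=[] | order so far=[3, 2, 0, 4, 1, 5]
  Result: [3, 2, 0, 4, 1, 5]

Answer: [3, 2, 0, 4, 1, 5]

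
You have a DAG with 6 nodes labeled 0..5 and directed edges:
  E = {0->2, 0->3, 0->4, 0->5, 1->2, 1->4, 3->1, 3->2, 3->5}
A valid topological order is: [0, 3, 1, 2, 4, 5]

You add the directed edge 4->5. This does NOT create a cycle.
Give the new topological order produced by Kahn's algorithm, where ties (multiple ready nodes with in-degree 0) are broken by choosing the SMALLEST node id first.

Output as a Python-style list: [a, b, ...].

Old toposort: [0, 3, 1, 2, 4, 5]
Added edge: 4->5
Position of 4 (4) < position of 5 (5). Old order still valid.
Run Kahn's algorithm (break ties by smallest node id):
  initial in-degrees: [0, 1, 3, 1, 2, 3]
  ready (indeg=0): [0]
  pop 0: indeg[2]->2; indeg[3]->0; indeg[4]->1; indeg[5]->2 | ready=[3] | order so far=[0]
  pop 3: indeg[1]->0; indeg[2]->1; indeg[5]->1 | ready=[1] | order so far=[0, 3]
  pop 1: indeg[2]->0; indeg[4]->0 | ready=[2, 4] | order so far=[0, 3, 1]
  pop 2: no out-edges | ready=[4] | order so far=[0, 3, 1, 2]
  pop 4: indeg[5]->0 | ready=[5] | order so far=[0, 3, 1, 2, 4]
  pop 5: no out-edges | ready=[] | order so far=[0, 3, 1, 2, 4, 5]
  Result: [0, 3, 1, 2, 4, 5]

Answer: [0, 3, 1, 2, 4, 5]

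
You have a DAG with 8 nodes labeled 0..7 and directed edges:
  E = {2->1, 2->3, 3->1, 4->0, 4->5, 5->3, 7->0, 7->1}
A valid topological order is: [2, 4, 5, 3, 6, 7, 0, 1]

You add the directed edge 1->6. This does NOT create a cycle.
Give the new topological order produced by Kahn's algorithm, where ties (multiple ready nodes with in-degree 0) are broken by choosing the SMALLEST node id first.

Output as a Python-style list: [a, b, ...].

Answer: [2, 4, 5, 3, 7, 0, 1, 6]

Derivation:
Old toposort: [2, 4, 5, 3, 6, 7, 0, 1]
Added edge: 1->6
Position of 1 (7) > position of 6 (4). Must reorder: 1 must now come before 6.
Run Kahn's algorithm (break ties by smallest node id):
  initial in-degrees: [2, 3, 0, 2, 0, 1, 1, 0]
  ready (indeg=0): [2, 4, 7]
  pop 2: indeg[1]->2; indeg[3]->1 | ready=[4, 7] | order so far=[2]
  pop 4: indeg[0]->1; indeg[5]->0 | ready=[5, 7] | order so far=[2, 4]
  pop 5: indeg[3]->0 | ready=[3, 7] | order so far=[2, 4, 5]
  pop 3: indeg[1]->1 | ready=[7] | order so far=[2, 4, 5, 3]
  pop 7: indeg[0]->0; indeg[1]->0 | ready=[0, 1] | order so far=[2, 4, 5, 3, 7]
  pop 0: no out-edges | ready=[1] | order so far=[2, 4, 5, 3, 7, 0]
  pop 1: indeg[6]->0 | ready=[6] | order so far=[2, 4, 5, 3, 7, 0, 1]
  pop 6: no out-edges | ready=[] | order so far=[2, 4, 5, 3, 7, 0, 1, 6]
  Result: [2, 4, 5, 3, 7, 0, 1, 6]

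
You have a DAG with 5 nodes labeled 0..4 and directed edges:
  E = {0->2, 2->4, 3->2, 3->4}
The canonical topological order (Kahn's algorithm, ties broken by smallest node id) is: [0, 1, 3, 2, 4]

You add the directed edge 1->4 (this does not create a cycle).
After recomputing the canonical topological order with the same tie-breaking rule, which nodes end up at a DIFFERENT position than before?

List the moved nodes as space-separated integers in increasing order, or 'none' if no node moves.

Answer: none

Derivation:
Old toposort: [0, 1, 3, 2, 4]
Added edge 1->4
Recompute Kahn (smallest-id tiebreak):
  initial in-degrees: [0, 0, 2, 0, 3]
  ready (indeg=0): [0, 1, 3]
  pop 0: indeg[2]->1 | ready=[1, 3] | order so far=[0]
  pop 1: indeg[4]->2 | ready=[3] | order so far=[0, 1]
  pop 3: indeg[2]->0; indeg[4]->1 | ready=[2] | order so far=[0, 1, 3]
  pop 2: indeg[4]->0 | ready=[4] | order so far=[0, 1, 3, 2]
  pop 4: no out-edges | ready=[] | order so far=[0, 1, 3, 2, 4]
New canonical toposort: [0, 1, 3, 2, 4]
Compare positions:
  Node 0: index 0 -> 0 (same)
  Node 1: index 1 -> 1 (same)
  Node 2: index 3 -> 3 (same)
  Node 3: index 2 -> 2 (same)
  Node 4: index 4 -> 4 (same)
Nodes that changed position: none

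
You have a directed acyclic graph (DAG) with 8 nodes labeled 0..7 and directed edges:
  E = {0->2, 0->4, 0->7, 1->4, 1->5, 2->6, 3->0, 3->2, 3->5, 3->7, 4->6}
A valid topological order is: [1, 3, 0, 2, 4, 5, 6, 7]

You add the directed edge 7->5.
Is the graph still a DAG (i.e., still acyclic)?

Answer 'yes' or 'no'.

Given toposort: [1, 3, 0, 2, 4, 5, 6, 7]
Position of 7: index 7; position of 5: index 5
New edge 7->5: backward (u after v in old order)
Backward edge: old toposort is now invalid. Check if this creates a cycle.
Does 5 already reach 7? Reachable from 5: [5]. NO -> still a DAG (reorder needed).
Still a DAG? yes

Answer: yes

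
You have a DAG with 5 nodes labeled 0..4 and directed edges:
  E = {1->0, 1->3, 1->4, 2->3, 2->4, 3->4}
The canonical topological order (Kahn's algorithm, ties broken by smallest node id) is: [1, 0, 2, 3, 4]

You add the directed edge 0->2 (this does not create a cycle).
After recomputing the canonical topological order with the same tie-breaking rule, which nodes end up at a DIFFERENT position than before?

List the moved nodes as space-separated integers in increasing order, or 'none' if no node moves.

Old toposort: [1, 0, 2, 3, 4]
Added edge 0->2
Recompute Kahn (smallest-id tiebreak):
  initial in-degrees: [1, 0, 1, 2, 3]
  ready (indeg=0): [1]
  pop 1: indeg[0]->0; indeg[3]->1; indeg[4]->2 | ready=[0] | order so far=[1]
  pop 0: indeg[2]->0 | ready=[2] | order so far=[1, 0]
  pop 2: indeg[3]->0; indeg[4]->1 | ready=[3] | order so far=[1, 0, 2]
  pop 3: indeg[4]->0 | ready=[4] | order so far=[1, 0, 2, 3]
  pop 4: no out-edges | ready=[] | order so far=[1, 0, 2, 3, 4]
New canonical toposort: [1, 0, 2, 3, 4]
Compare positions:
  Node 0: index 1 -> 1 (same)
  Node 1: index 0 -> 0 (same)
  Node 2: index 2 -> 2 (same)
  Node 3: index 3 -> 3 (same)
  Node 4: index 4 -> 4 (same)
Nodes that changed position: none

Answer: none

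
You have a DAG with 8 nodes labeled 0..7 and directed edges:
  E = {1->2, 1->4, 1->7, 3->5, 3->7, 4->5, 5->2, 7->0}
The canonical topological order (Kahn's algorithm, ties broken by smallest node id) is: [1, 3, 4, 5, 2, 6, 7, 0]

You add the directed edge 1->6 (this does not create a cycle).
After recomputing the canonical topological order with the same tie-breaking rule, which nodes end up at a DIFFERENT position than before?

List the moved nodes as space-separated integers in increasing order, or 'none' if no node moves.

Answer: none

Derivation:
Old toposort: [1, 3, 4, 5, 2, 6, 7, 0]
Added edge 1->6
Recompute Kahn (smallest-id tiebreak):
  initial in-degrees: [1, 0, 2, 0, 1, 2, 1, 2]
  ready (indeg=0): [1, 3]
  pop 1: indeg[2]->1; indeg[4]->0; indeg[6]->0; indeg[7]->1 | ready=[3, 4, 6] | order so far=[1]
  pop 3: indeg[5]->1; indeg[7]->0 | ready=[4, 6, 7] | order so far=[1, 3]
  pop 4: indeg[5]->0 | ready=[5, 6, 7] | order so far=[1, 3, 4]
  pop 5: indeg[2]->0 | ready=[2, 6, 7] | order so far=[1, 3, 4, 5]
  pop 2: no out-edges | ready=[6, 7] | order so far=[1, 3, 4, 5, 2]
  pop 6: no out-edges | ready=[7] | order so far=[1, 3, 4, 5, 2, 6]
  pop 7: indeg[0]->0 | ready=[0] | order so far=[1, 3, 4, 5, 2, 6, 7]
  pop 0: no out-edges | ready=[] | order so far=[1, 3, 4, 5, 2, 6, 7, 0]
New canonical toposort: [1, 3, 4, 5, 2, 6, 7, 0]
Compare positions:
  Node 0: index 7 -> 7 (same)
  Node 1: index 0 -> 0 (same)
  Node 2: index 4 -> 4 (same)
  Node 3: index 1 -> 1 (same)
  Node 4: index 2 -> 2 (same)
  Node 5: index 3 -> 3 (same)
  Node 6: index 5 -> 5 (same)
  Node 7: index 6 -> 6 (same)
Nodes that changed position: none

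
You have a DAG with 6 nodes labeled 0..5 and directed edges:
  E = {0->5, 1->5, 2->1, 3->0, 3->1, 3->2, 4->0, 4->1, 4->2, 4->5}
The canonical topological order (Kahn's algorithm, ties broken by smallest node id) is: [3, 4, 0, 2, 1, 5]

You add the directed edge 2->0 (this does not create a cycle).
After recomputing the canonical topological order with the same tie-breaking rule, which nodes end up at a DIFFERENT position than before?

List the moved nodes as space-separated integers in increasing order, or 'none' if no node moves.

Old toposort: [3, 4, 0, 2, 1, 5]
Added edge 2->0
Recompute Kahn (smallest-id tiebreak):
  initial in-degrees: [3, 3, 2, 0, 0, 3]
  ready (indeg=0): [3, 4]
  pop 3: indeg[0]->2; indeg[1]->2; indeg[2]->1 | ready=[4] | order so far=[3]
  pop 4: indeg[0]->1; indeg[1]->1; indeg[2]->0; indeg[5]->2 | ready=[2] | order so far=[3, 4]
  pop 2: indeg[0]->0; indeg[1]->0 | ready=[0, 1] | order so far=[3, 4, 2]
  pop 0: indeg[5]->1 | ready=[1] | order so far=[3, 4, 2, 0]
  pop 1: indeg[5]->0 | ready=[5] | order so far=[3, 4, 2, 0, 1]
  pop 5: no out-edges | ready=[] | order so far=[3, 4, 2, 0, 1, 5]
New canonical toposort: [3, 4, 2, 0, 1, 5]
Compare positions:
  Node 0: index 2 -> 3 (moved)
  Node 1: index 4 -> 4 (same)
  Node 2: index 3 -> 2 (moved)
  Node 3: index 0 -> 0 (same)
  Node 4: index 1 -> 1 (same)
  Node 5: index 5 -> 5 (same)
Nodes that changed position: 0 2

Answer: 0 2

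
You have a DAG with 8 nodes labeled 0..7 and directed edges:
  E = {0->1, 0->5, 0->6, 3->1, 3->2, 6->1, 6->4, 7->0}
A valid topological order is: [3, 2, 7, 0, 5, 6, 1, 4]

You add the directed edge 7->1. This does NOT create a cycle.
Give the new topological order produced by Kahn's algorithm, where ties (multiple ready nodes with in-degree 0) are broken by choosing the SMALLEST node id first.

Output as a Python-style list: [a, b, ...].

Answer: [3, 2, 7, 0, 5, 6, 1, 4]

Derivation:
Old toposort: [3, 2, 7, 0, 5, 6, 1, 4]
Added edge: 7->1
Position of 7 (2) < position of 1 (6). Old order still valid.
Run Kahn's algorithm (break ties by smallest node id):
  initial in-degrees: [1, 4, 1, 0, 1, 1, 1, 0]
  ready (indeg=0): [3, 7]
  pop 3: indeg[1]->3; indeg[2]->0 | ready=[2, 7] | order so far=[3]
  pop 2: no out-edges | ready=[7] | order so far=[3, 2]
  pop 7: indeg[0]->0; indeg[1]->2 | ready=[0] | order so far=[3, 2, 7]
  pop 0: indeg[1]->1; indeg[5]->0; indeg[6]->0 | ready=[5, 6] | order so far=[3, 2, 7, 0]
  pop 5: no out-edges | ready=[6] | order so far=[3, 2, 7, 0, 5]
  pop 6: indeg[1]->0; indeg[4]->0 | ready=[1, 4] | order so far=[3, 2, 7, 0, 5, 6]
  pop 1: no out-edges | ready=[4] | order so far=[3, 2, 7, 0, 5, 6, 1]
  pop 4: no out-edges | ready=[] | order so far=[3, 2, 7, 0, 5, 6, 1, 4]
  Result: [3, 2, 7, 0, 5, 6, 1, 4]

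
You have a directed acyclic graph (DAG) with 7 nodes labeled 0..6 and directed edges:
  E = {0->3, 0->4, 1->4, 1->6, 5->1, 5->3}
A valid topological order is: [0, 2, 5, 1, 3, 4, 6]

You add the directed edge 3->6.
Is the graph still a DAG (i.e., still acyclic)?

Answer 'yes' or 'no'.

Given toposort: [0, 2, 5, 1, 3, 4, 6]
Position of 3: index 4; position of 6: index 6
New edge 3->6: forward
Forward edge: respects the existing order. Still a DAG, same toposort still valid.
Still a DAG? yes

Answer: yes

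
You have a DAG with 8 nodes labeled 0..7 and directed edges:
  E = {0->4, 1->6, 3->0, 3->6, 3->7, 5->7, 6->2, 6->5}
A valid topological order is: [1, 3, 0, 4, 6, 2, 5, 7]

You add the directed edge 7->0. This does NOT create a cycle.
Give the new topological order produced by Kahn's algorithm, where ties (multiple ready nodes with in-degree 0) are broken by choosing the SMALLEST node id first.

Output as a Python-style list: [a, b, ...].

Answer: [1, 3, 6, 2, 5, 7, 0, 4]

Derivation:
Old toposort: [1, 3, 0, 4, 6, 2, 5, 7]
Added edge: 7->0
Position of 7 (7) > position of 0 (2). Must reorder: 7 must now come before 0.
Run Kahn's algorithm (break ties by smallest node id):
  initial in-degrees: [2, 0, 1, 0, 1, 1, 2, 2]
  ready (indeg=0): [1, 3]
  pop 1: indeg[6]->1 | ready=[3] | order so far=[1]
  pop 3: indeg[0]->1; indeg[6]->0; indeg[7]->1 | ready=[6] | order so far=[1, 3]
  pop 6: indeg[2]->0; indeg[5]->0 | ready=[2, 5] | order so far=[1, 3, 6]
  pop 2: no out-edges | ready=[5] | order so far=[1, 3, 6, 2]
  pop 5: indeg[7]->0 | ready=[7] | order so far=[1, 3, 6, 2, 5]
  pop 7: indeg[0]->0 | ready=[0] | order so far=[1, 3, 6, 2, 5, 7]
  pop 0: indeg[4]->0 | ready=[4] | order so far=[1, 3, 6, 2, 5, 7, 0]
  pop 4: no out-edges | ready=[] | order so far=[1, 3, 6, 2, 5, 7, 0, 4]
  Result: [1, 3, 6, 2, 5, 7, 0, 4]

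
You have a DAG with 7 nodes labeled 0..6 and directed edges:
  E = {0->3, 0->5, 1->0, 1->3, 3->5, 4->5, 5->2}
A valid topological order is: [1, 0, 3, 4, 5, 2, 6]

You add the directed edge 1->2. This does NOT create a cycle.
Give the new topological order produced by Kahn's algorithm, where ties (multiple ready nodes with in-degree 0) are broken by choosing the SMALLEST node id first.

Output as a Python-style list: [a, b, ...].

Old toposort: [1, 0, 3, 4, 5, 2, 6]
Added edge: 1->2
Position of 1 (0) < position of 2 (5). Old order still valid.
Run Kahn's algorithm (break ties by smallest node id):
  initial in-degrees: [1, 0, 2, 2, 0, 3, 0]
  ready (indeg=0): [1, 4, 6]
  pop 1: indeg[0]->0; indeg[2]->1; indeg[3]->1 | ready=[0, 4, 6] | order so far=[1]
  pop 0: indeg[3]->0; indeg[5]->2 | ready=[3, 4, 6] | order so far=[1, 0]
  pop 3: indeg[5]->1 | ready=[4, 6] | order so far=[1, 0, 3]
  pop 4: indeg[5]->0 | ready=[5, 6] | order so far=[1, 0, 3, 4]
  pop 5: indeg[2]->0 | ready=[2, 6] | order so far=[1, 0, 3, 4, 5]
  pop 2: no out-edges | ready=[6] | order so far=[1, 0, 3, 4, 5, 2]
  pop 6: no out-edges | ready=[] | order so far=[1, 0, 3, 4, 5, 2, 6]
  Result: [1, 0, 3, 4, 5, 2, 6]

Answer: [1, 0, 3, 4, 5, 2, 6]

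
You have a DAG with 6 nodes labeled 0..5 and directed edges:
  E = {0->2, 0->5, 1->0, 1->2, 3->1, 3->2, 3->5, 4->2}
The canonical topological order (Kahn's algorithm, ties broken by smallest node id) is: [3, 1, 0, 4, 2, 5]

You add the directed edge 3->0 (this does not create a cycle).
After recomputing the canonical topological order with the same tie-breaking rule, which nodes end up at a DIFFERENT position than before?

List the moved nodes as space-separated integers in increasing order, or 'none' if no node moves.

Old toposort: [3, 1, 0, 4, 2, 5]
Added edge 3->0
Recompute Kahn (smallest-id tiebreak):
  initial in-degrees: [2, 1, 4, 0, 0, 2]
  ready (indeg=0): [3, 4]
  pop 3: indeg[0]->1; indeg[1]->0; indeg[2]->3; indeg[5]->1 | ready=[1, 4] | order so far=[3]
  pop 1: indeg[0]->0; indeg[2]->2 | ready=[0, 4] | order so far=[3, 1]
  pop 0: indeg[2]->1; indeg[5]->0 | ready=[4, 5] | order so far=[3, 1, 0]
  pop 4: indeg[2]->0 | ready=[2, 5] | order so far=[3, 1, 0, 4]
  pop 2: no out-edges | ready=[5] | order so far=[3, 1, 0, 4, 2]
  pop 5: no out-edges | ready=[] | order so far=[3, 1, 0, 4, 2, 5]
New canonical toposort: [3, 1, 0, 4, 2, 5]
Compare positions:
  Node 0: index 2 -> 2 (same)
  Node 1: index 1 -> 1 (same)
  Node 2: index 4 -> 4 (same)
  Node 3: index 0 -> 0 (same)
  Node 4: index 3 -> 3 (same)
  Node 5: index 5 -> 5 (same)
Nodes that changed position: none

Answer: none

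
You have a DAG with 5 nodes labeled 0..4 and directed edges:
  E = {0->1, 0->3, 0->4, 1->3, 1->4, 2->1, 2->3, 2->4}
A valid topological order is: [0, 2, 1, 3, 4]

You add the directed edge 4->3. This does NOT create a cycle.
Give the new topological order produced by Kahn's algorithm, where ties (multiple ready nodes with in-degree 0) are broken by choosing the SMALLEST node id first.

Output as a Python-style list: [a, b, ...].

Answer: [0, 2, 1, 4, 3]

Derivation:
Old toposort: [0, 2, 1, 3, 4]
Added edge: 4->3
Position of 4 (4) > position of 3 (3). Must reorder: 4 must now come before 3.
Run Kahn's algorithm (break ties by smallest node id):
  initial in-degrees: [0, 2, 0, 4, 3]
  ready (indeg=0): [0, 2]
  pop 0: indeg[1]->1; indeg[3]->3; indeg[4]->2 | ready=[2] | order so far=[0]
  pop 2: indeg[1]->0; indeg[3]->2; indeg[4]->1 | ready=[1] | order so far=[0, 2]
  pop 1: indeg[3]->1; indeg[4]->0 | ready=[4] | order so far=[0, 2, 1]
  pop 4: indeg[3]->0 | ready=[3] | order so far=[0, 2, 1, 4]
  pop 3: no out-edges | ready=[] | order so far=[0, 2, 1, 4, 3]
  Result: [0, 2, 1, 4, 3]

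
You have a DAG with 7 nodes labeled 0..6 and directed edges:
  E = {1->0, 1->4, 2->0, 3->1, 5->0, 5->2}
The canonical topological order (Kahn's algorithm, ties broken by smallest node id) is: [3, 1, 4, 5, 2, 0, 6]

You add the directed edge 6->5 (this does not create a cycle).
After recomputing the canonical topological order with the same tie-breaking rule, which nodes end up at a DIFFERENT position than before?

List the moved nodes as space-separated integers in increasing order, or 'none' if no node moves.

Answer: 0 2 5 6

Derivation:
Old toposort: [3, 1, 4, 5, 2, 0, 6]
Added edge 6->5
Recompute Kahn (smallest-id tiebreak):
  initial in-degrees: [3, 1, 1, 0, 1, 1, 0]
  ready (indeg=0): [3, 6]
  pop 3: indeg[1]->0 | ready=[1, 6] | order so far=[3]
  pop 1: indeg[0]->2; indeg[4]->0 | ready=[4, 6] | order so far=[3, 1]
  pop 4: no out-edges | ready=[6] | order so far=[3, 1, 4]
  pop 6: indeg[5]->0 | ready=[5] | order so far=[3, 1, 4, 6]
  pop 5: indeg[0]->1; indeg[2]->0 | ready=[2] | order so far=[3, 1, 4, 6, 5]
  pop 2: indeg[0]->0 | ready=[0] | order so far=[3, 1, 4, 6, 5, 2]
  pop 0: no out-edges | ready=[] | order so far=[3, 1, 4, 6, 5, 2, 0]
New canonical toposort: [3, 1, 4, 6, 5, 2, 0]
Compare positions:
  Node 0: index 5 -> 6 (moved)
  Node 1: index 1 -> 1 (same)
  Node 2: index 4 -> 5 (moved)
  Node 3: index 0 -> 0 (same)
  Node 4: index 2 -> 2 (same)
  Node 5: index 3 -> 4 (moved)
  Node 6: index 6 -> 3 (moved)
Nodes that changed position: 0 2 5 6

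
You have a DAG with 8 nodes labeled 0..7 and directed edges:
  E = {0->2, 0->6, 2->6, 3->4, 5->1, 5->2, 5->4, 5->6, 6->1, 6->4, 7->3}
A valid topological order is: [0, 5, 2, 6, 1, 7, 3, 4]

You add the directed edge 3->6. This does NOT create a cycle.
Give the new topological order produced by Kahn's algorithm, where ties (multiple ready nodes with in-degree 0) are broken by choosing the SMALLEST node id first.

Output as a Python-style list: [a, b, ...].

Old toposort: [0, 5, 2, 6, 1, 7, 3, 4]
Added edge: 3->6
Position of 3 (6) > position of 6 (3). Must reorder: 3 must now come before 6.
Run Kahn's algorithm (break ties by smallest node id):
  initial in-degrees: [0, 2, 2, 1, 3, 0, 4, 0]
  ready (indeg=0): [0, 5, 7]
  pop 0: indeg[2]->1; indeg[6]->3 | ready=[5, 7] | order so far=[0]
  pop 5: indeg[1]->1; indeg[2]->0; indeg[4]->2; indeg[6]->2 | ready=[2, 7] | order so far=[0, 5]
  pop 2: indeg[6]->1 | ready=[7] | order so far=[0, 5, 2]
  pop 7: indeg[3]->0 | ready=[3] | order so far=[0, 5, 2, 7]
  pop 3: indeg[4]->1; indeg[6]->0 | ready=[6] | order so far=[0, 5, 2, 7, 3]
  pop 6: indeg[1]->0; indeg[4]->0 | ready=[1, 4] | order so far=[0, 5, 2, 7, 3, 6]
  pop 1: no out-edges | ready=[4] | order so far=[0, 5, 2, 7, 3, 6, 1]
  pop 4: no out-edges | ready=[] | order so far=[0, 5, 2, 7, 3, 6, 1, 4]
  Result: [0, 5, 2, 7, 3, 6, 1, 4]

Answer: [0, 5, 2, 7, 3, 6, 1, 4]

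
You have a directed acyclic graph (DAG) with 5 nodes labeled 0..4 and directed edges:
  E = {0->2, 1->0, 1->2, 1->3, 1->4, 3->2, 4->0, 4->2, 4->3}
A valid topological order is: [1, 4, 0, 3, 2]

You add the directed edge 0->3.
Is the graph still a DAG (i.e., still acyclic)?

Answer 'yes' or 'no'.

Given toposort: [1, 4, 0, 3, 2]
Position of 0: index 2; position of 3: index 3
New edge 0->3: forward
Forward edge: respects the existing order. Still a DAG, same toposort still valid.
Still a DAG? yes

Answer: yes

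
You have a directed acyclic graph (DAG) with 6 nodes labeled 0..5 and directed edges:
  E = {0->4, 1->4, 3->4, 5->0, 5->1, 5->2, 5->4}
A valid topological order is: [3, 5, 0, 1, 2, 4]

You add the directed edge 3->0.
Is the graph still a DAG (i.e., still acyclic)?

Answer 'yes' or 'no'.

Answer: yes

Derivation:
Given toposort: [3, 5, 0, 1, 2, 4]
Position of 3: index 0; position of 0: index 2
New edge 3->0: forward
Forward edge: respects the existing order. Still a DAG, same toposort still valid.
Still a DAG? yes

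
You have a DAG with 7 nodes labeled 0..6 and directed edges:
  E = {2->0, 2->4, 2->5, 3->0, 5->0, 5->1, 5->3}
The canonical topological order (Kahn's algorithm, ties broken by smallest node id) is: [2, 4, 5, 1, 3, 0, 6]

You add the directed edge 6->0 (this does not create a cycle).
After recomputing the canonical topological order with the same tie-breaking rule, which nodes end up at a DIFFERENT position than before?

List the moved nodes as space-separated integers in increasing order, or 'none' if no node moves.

Answer: 0 6

Derivation:
Old toposort: [2, 4, 5, 1, 3, 0, 6]
Added edge 6->0
Recompute Kahn (smallest-id tiebreak):
  initial in-degrees: [4, 1, 0, 1, 1, 1, 0]
  ready (indeg=0): [2, 6]
  pop 2: indeg[0]->3; indeg[4]->0; indeg[5]->0 | ready=[4, 5, 6] | order so far=[2]
  pop 4: no out-edges | ready=[5, 6] | order so far=[2, 4]
  pop 5: indeg[0]->2; indeg[1]->0; indeg[3]->0 | ready=[1, 3, 6] | order so far=[2, 4, 5]
  pop 1: no out-edges | ready=[3, 6] | order so far=[2, 4, 5, 1]
  pop 3: indeg[0]->1 | ready=[6] | order so far=[2, 4, 5, 1, 3]
  pop 6: indeg[0]->0 | ready=[0] | order so far=[2, 4, 5, 1, 3, 6]
  pop 0: no out-edges | ready=[] | order so far=[2, 4, 5, 1, 3, 6, 0]
New canonical toposort: [2, 4, 5, 1, 3, 6, 0]
Compare positions:
  Node 0: index 5 -> 6 (moved)
  Node 1: index 3 -> 3 (same)
  Node 2: index 0 -> 0 (same)
  Node 3: index 4 -> 4 (same)
  Node 4: index 1 -> 1 (same)
  Node 5: index 2 -> 2 (same)
  Node 6: index 6 -> 5 (moved)
Nodes that changed position: 0 6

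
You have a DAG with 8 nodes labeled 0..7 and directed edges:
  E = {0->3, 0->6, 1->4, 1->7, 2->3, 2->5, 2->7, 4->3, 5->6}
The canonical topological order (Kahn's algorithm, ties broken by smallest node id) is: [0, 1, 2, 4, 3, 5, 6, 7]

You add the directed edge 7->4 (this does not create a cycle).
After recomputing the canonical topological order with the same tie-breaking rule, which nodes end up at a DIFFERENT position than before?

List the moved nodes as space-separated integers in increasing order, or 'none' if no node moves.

Answer: 3 4 5 6 7

Derivation:
Old toposort: [0, 1, 2, 4, 3, 5, 6, 7]
Added edge 7->4
Recompute Kahn (smallest-id tiebreak):
  initial in-degrees: [0, 0, 0, 3, 2, 1, 2, 2]
  ready (indeg=0): [0, 1, 2]
  pop 0: indeg[3]->2; indeg[6]->1 | ready=[1, 2] | order so far=[0]
  pop 1: indeg[4]->1; indeg[7]->1 | ready=[2] | order so far=[0, 1]
  pop 2: indeg[3]->1; indeg[5]->0; indeg[7]->0 | ready=[5, 7] | order so far=[0, 1, 2]
  pop 5: indeg[6]->0 | ready=[6, 7] | order so far=[0, 1, 2, 5]
  pop 6: no out-edges | ready=[7] | order so far=[0, 1, 2, 5, 6]
  pop 7: indeg[4]->0 | ready=[4] | order so far=[0, 1, 2, 5, 6, 7]
  pop 4: indeg[3]->0 | ready=[3] | order so far=[0, 1, 2, 5, 6, 7, 4]
  pop 3: no out-edges | ready=[] | order so far=[0, 1, 2, 5, 6, 7, 4, 3]
New canonical toposort: [0, 1, 2, 5, 6, 7, 4, 3]
Compare positions:
  Node 0: index 0 -> 0 (same)
  Node 1: index 1 -> 1 (same)
  Node 2: index 2 -> 2 (same)
  Node 3: index 4 -> 7 (moved)
  Node 4: index 3 -> 6 (moved)
  Node 5: index 5 -> 3 (moved)
  Node 6: index 6 -> 4 (moved)
  Node 7: index 7 -> 5 (moved)
Nodes that changed position: 3 4 5 6 7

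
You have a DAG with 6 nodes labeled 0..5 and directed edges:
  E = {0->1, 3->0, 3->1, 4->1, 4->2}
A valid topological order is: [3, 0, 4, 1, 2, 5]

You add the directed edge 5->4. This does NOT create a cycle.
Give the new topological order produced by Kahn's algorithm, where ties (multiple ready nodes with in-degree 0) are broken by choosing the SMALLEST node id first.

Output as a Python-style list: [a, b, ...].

Old toposort: [3, 0, 4, 1, 2, 5]
Added edge: 5->4
Position of 5 (5) > position of 4 (2). Must reorder: 5 must now come before 4.
Run Kahn's algorithm (break ties by smallest node id):
  initial in-degrees: [1, 3, 1, 0, 1, 0]
  ready (indeg=0): [3, 5]
  pop 3: indeg[0]->0; indeg[1]->2 | ready=[0, 5] | order so far=[3]
  pop 0: indeg[1]->1 | ready=[5] | order so far=[3, 0]
  pop 5: indeg[4]->0 | ready=[4] | order so far=[3, 0, 5]
  pop 4: indeg[1]->0; indeg[2]->0 | ready=[1, 2] | order so far=[3, 0, 5, 4]
  pop 1: no out-edges | ready=[2] | order so far=[3, 0, 5, 4, 1]
  pop 2: no out-edges | ready=[] | order so far=[3, 0, 5, 4, 1, 2]
  Result: [3, 0, 5, 4, 1, 2]

Answer: [3, 0, 5, 4, 1, 2]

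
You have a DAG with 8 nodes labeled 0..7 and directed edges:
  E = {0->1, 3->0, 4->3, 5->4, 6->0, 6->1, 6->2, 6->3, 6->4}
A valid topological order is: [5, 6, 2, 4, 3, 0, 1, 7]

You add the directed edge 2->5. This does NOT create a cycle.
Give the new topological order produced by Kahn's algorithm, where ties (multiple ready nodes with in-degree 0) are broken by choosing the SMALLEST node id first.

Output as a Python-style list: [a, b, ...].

Answer: [6, 2, 5, 4, 3, 0, 1, 7]

Derivation:
Old toposort: [5, 6, 2, 4, 3, 0, 1, 7]
Added edge: 2->5
Position of 2 (2) > position of 5 (0). Must reorder: 2 must now come before 5.
Run Kahn's algorithm (break ties by smallest node id):
  initial in-degrees: [2, 2, 1, 2, 2, 1, 0, 0]
  ready (indeg=0): [6, 7]
  pop 6: indeg[0]->1; indeg[1]->1; indeg[2]->0; indeg[3]->1; indeg[4]->1 | ready=[2, 7] | order so far=[6]
  pop 2: indeg[5]->0 | ready=[5, 7] | order so far=[6, 2]
  pop 5: indeg[4]->0 | ready=[4, 7] | order so far=[6, 2, 5]
  pop 4: indeg[3]->0 | ready=[3, 7] | order so far=[6, 2, 5, 4]
  pop 3: indeg[0]->0 | ready=[0, 7] | order so far=[6, 2, 5, 4, 3]
  pop 0: indeg[1]->0 | ready=[1, 7] | order so far=[6, 2, 5, 4, 3, 0]
  pop 1: no out-edges | ready=[7] | order so far=[6, 2, 5, 4, 3, 0, 1]
  pop 7: no out-edges | ready=[] | order so far=[6, 2, 5, 4, 3, 0, 1, 7]
  Result: [6, 2, 5, 4, 3, 0, 1, 7]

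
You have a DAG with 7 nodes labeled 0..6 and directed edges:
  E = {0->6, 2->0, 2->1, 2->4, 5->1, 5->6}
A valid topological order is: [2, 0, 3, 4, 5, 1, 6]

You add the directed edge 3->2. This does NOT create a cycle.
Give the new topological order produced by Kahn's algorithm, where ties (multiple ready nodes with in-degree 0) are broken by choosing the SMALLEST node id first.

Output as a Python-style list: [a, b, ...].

Old toposort: [2, 0, 3, 4, 5, 1, 6]
Added edge: 3->2
Position of 3 (2) > position of 2 (0). Must reorder: 3 must now come before 2.
Run Kahn's algorithm (break ties by smallest node id):
  initial in-degrees: [1, 2, 1, 0, 1, 0, 2]
  ready (indeg=0): [3, 5]
  pop 3: indeg[2]->0 | ready=[2, 5] | order so far=[3]
  pop 2: indeg[0]->0; indeg[1]->1; indeg[4]->0 | ready=[0, 4, 5] | order so far=[3, 2]
  pop 0: indeg[6]->1 | ready=[4, 5] | order so far=[3, 2, 0]
  pop 4: no out-edges | ready=[5] | order so far=[3, 2, 0, 4]
  pop 5: indeg[1]->0; indeg[6]->0 | ready=[1, 6] | order so far=[3, 2, 0, 4, 5]
  pop 1: no out-edges | ready=[6] | order so far=[3, 2, 0, 4, 5, 1]
  pop 6: no out-edges | ready=[] | order so far=[3, 2, 0, 4, 5, 1, 6]
  Result: [3, 2, 0, 4, 5, 1, 6]

Answer: [3, 2, 0, 4, 5, 1, 6]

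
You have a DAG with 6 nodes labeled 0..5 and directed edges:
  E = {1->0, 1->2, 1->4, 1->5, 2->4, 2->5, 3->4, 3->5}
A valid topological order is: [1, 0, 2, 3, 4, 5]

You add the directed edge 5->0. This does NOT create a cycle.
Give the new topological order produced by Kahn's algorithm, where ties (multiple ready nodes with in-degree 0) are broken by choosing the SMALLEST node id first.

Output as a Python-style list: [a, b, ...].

Answer: [1, 2, 3, 4, 5, 0]

Derivation:
Old toposort: [1, 0, 2, 3, 4, 5]
Added edge: 5->0
Position of 5 (5) > position of 0 (1). Must reorder: 5 must now come before 0.
Run Kahn's algorithm (break ties by smallest node id):
  initial in-degrees: [2, 0, 1, 0, 3, 3]
  ready (indeg=0): [1, 3]
  pop 1: indeg[0]->1; indeg[2]->0; indeg[4]->2; indeg[5]->2 | ready=[2, 3] | order so far=[1]
  pop 2: indeg[4]->1; indeg[5]->1 | ready=[3] | order so far=[1, 2]
  pop 3: indeg[4]->0; indeg[5]->0 | ready=[4, 5] | order so far=[1, 2, 3]
  pop 4: no out-edges | ready=[5] | order so far=[1, 2, 3, 4]
  pop 5: indeg[0]->0 | ready=[0] | order so far=[1, 2, 3, 4, 5]
  pop 0: no out-edges | ready=[] | order so far=[1, 2, 3, 4, 5, 0]
  Result: [1, 2, 3, 4, 5, 0]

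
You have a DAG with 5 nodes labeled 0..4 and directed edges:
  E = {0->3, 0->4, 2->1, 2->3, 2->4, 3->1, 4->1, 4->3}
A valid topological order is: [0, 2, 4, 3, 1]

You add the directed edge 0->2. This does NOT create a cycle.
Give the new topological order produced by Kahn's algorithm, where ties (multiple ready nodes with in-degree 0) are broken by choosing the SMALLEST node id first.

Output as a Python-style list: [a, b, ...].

Answer: [0, 2, 4, 3, 1]

Derivation:
Old toposort: [0, 2, 4, 3, 1]
Added edge: 0->2
Position of 0 (0) < position of 2 (1). Old order still valid.
Run Kahn's algorithm (break ties by smallest node id):
  initial in-degrees: [0, 3, 1, 3, 2]
  ready (indeg=0): [0]
  pop 0: indeg[2]->0; indeg[3]->2; indeg[4]->1 | ready=[2] | order so far=[0]
  pop 2: indeg[1]->2; indeg[3]->1; indeg[4]->0 | ready=[4] | order so far=[0, 2]
  pop 4: indeg[1]->1; indeg[3]->0 | ready=[3] | order so far=[0, 2, 4]
  pop 3: indeg[1]->0 | ready=[1] | order so far=[0, 2, 4, 3]
  pop 1: no out-edges | ready=[] | order so far=[0, 2, 4, 3, 1]
  Result: [0, 2, 4, 3, 1]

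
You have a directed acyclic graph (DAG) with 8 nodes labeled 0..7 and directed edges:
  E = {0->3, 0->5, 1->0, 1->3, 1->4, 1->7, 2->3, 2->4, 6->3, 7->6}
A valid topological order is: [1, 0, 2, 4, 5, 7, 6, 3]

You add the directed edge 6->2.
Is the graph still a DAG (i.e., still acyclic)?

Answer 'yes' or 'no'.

Given toposort: [1, 0, 2, 4, 5, 7, 6, 3]
Position of 6: index 6; position of 2: index 2
New edge 6->2: backward (u after v in old order)
Backward edge: old toposort is now invalid. Check if this creates a cycle.
Does 2 already reach 6? Reachable from 2: [2, 3, 4]. NO -> still a DAG (reorder needed).
Still a DAG? yes

Answer: yes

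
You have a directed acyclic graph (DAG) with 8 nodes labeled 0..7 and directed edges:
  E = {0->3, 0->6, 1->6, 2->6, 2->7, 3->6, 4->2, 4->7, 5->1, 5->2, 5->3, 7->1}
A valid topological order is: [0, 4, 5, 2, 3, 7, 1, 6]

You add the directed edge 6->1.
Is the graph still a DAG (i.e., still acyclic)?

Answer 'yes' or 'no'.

Answer: no

Derivation:
Given toposort: [0, 4, 5, 2, 3, 7, 1, 6]
Position of 6: index 7; position of 1: index 6
New edge 6->1: backward (u after v in old order)
Backward edge: old toposort is now invalid. Check if this creates a cycle.
Does 1 already reach 6? Reachable from 1: [1, 6]. YES -> cycle!
Still a DAG? no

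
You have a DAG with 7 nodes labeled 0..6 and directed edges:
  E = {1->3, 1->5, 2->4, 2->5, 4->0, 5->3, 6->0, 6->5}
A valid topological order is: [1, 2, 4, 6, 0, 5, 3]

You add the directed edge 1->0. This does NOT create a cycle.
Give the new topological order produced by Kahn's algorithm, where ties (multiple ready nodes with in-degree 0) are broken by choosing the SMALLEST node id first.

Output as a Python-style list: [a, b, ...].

Answer: [1, 2, 4, 6, 0, 5, 3]

Derivation:
Old toposort: [1, 2, 4, 6, 0, 5, 3]
Added edge: 1->0
Position of 1 (0) < position of 0 (4). Old order still valid.
Run Kahn's algorithm (break ties by smallest node id):
  initial in-degrees: [3, 0, 0, 2, 1, 3, 0]
  ready (indeg=0): [1, 2, 6]
  pop 1: indeg[0]->2; indeg[3]->1; indeg[5]->2 | ready=[2, 6] | order so far=[1]
  pop 2: indeg[4]->0; indeg[5]->1 | ready=[4, 6] | order so far=[1, 2]
  pop 4: indeg[0]->1 | ready=[6] | order so far=[1, 2, 4]
  pop 6: indeg[0]->0; indeg[5]->0 | ready=[0, 5] | order so far=[1, 2, 4, 6]
  pop 0: no out-edges | ready=[5] | order so far=[1, 2, 4, 6, 0]
  pop 5: indeg[3]->0 | ready=[3] | order so far=[1, 2, 4, 6, 0, 5]
  pop 3: no out-edges | ready=[] | order so far=[1, 2, 4, 6, 0, 5, 3]
  Result: [1, 2, 4, 6, 0, 5, 3]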